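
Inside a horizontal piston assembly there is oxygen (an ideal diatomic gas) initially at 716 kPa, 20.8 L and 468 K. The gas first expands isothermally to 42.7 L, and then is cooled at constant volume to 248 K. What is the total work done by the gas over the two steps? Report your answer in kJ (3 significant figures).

Step 1 (isothermal): W = P₁V₁ ln(V₂/V₁) = (14893) ln(42.7/20.8) = 10712 J.
Step 2 (isochoric): W = 0 (constant volume).
W_total = 10712 + 0 = 10712 J.

W_total ≈ 10.7 kJ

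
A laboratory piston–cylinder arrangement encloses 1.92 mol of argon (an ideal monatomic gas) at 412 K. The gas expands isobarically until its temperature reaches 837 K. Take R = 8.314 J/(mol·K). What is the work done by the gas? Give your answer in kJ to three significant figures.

W ≈ 6.78 kJ

Isobaric: W = P ΔV = nR ΔT.
W = (1.92)(8.314)(837 − 412) = 6784 J.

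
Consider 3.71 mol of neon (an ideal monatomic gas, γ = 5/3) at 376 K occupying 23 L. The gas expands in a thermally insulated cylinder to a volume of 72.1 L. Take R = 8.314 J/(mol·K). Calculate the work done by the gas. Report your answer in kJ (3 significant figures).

W ≈ 9.27 kJ

Adiabatic: TV^(γ−1) = const with γ = 5/3.
T₂ = T₁ (V₁/V₂)^(γ−1) = 376 × (23/72.1)^0.667 = 376 × 0.4669 = 175.5 K.
W_by = nCᵥ(T₁ − T₂) = (3.71)(12.47)(376 − 175.5) = 9275 J.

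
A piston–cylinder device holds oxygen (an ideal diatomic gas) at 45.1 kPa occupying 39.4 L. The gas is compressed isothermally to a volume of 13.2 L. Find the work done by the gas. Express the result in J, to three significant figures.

W ≈ -1940 J

Isothermal: W = nRT ln(V₂/V₁) = P₁V₁ ln(V₂/V₁).
P₁V₁ = (45.1 kPa)(39.4 L) = 1777 J.
W = 1777 × ln(13.2/39.4) = 1777 × -1.094
W_by_gas = -1943 J.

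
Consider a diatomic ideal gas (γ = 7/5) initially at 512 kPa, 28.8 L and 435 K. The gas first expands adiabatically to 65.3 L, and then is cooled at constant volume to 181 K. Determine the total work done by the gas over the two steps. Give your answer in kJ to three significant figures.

W_total ≈ 10.3 kJ

Step 1 (adiabatic): W = (P₁V₁ − P₂V₂)/(γ−1) = (14746 − 10628)/0.4 = 10294 J.
Step 2 (isochoric): W = 0 (constant volume).
W_total = 10294 + 0 = 10294 J.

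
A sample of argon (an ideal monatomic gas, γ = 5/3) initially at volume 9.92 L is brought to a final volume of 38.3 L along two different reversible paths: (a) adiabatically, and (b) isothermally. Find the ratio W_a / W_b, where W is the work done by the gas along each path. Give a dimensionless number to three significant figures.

Path (a) adiabatic: W = P₁V₁(1 − (V₁/V₂)^(γ−1))/(γ−1) → W_a/(P₁V₁) = 0.8905.
Path (b) isothermal: W = P₁V₁ ln(V₂/V₁) → W_b/(P₁V₁) = 1.351.
W_a / W_b = 0.8905 / 1.351 = 0.6592.

W_a / W_b ≈ 0.659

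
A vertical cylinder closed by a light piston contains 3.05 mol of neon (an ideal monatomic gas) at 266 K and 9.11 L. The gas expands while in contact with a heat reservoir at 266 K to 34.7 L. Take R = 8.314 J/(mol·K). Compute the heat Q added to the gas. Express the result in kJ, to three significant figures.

Q ≈ 9.02 kJ

Isothermal ⇒ ΔU = 0, so Q = W = nRT ln(V₂/V₁).
Q = (3.05)(8.314)(266) ln(34.7/9.11) = 6745 × 1.337 = 9021 J.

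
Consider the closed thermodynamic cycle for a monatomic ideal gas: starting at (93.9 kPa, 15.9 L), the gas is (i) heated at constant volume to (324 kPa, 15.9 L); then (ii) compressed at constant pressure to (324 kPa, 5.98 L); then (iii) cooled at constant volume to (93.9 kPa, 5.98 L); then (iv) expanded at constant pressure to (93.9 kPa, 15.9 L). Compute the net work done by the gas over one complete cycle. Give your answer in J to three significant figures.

W_net ≈ -2280 J

Constant-volume legs do no work.
W(ii) = (324)(5.98 − 15.9) = -3214 J; W(iv) = (93.9)(15.9 − 5.98) = 931.5 J.
W_net = -3214 + 931.5 = -2283 J (the counter-clockwise enclosed area).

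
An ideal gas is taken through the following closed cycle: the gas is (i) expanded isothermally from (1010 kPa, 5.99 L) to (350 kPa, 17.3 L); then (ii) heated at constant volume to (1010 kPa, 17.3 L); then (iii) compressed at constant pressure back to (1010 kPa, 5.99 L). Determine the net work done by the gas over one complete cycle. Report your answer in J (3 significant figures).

W_net ≈ -5010 J

Leg (i): W = PᵢVᵢ ln(V_f/Vᵢ) = (6050) ln(17.3/5.99) = 6417 J.
Leg (ii): W = 0.
Leg (iii): W = PΔV = (1010)(5.99 − 17.3) = -11423 J.
W_net = 6417 − 11423 = -5006 J.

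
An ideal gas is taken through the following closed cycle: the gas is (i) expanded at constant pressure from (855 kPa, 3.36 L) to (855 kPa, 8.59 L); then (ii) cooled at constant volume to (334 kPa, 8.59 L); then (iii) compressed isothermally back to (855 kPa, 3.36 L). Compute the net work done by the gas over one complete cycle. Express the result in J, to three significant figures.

W_net ≈ 1780 J

Leg (i): W = PΔV = (855)(8.59 − 3.36) = 4472 J.
Leg (ii): W = 0.
Leg (iii): W = PᵢVᵢ ln(V_f/Vᵢ) = (2869) ln(3.36/8.59) = -2693 J.
W_net = 4472 − 2693 = 1779 J.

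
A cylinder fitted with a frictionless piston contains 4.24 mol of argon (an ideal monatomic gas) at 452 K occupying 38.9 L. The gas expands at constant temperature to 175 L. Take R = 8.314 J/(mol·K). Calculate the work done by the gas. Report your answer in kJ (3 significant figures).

W ≈ 24.0 kJ

Isothermal: W = nRT ln(V₂/V₁).
W = (4.24)(8.314)(452) × ln(175/38.9)
  = 15934 × 1.504
W_by_gas = 23961 J.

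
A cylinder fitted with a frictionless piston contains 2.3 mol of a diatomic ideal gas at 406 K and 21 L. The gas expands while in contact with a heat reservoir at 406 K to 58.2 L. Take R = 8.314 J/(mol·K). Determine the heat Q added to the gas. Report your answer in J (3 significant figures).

Isothermal ⇒ ΔU = 0, so Q = W = nRT ln(V₂/V₁).
Q = (2.3)(8.314)(406) ln(58.2/21) = 7764 × 1.019 = 7914 J.

Q ≈ 7910 J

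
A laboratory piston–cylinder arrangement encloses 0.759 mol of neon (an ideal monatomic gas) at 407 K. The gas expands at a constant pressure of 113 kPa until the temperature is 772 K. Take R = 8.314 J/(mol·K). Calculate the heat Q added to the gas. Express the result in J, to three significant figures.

Q ≈ 5760 J

Isobaric: W = nRΔT = (0.759)(8.314)(365) = 2303 J.
ΔU = nCᵥΔT with Cᵥ = 3R/2: ΔU = (0.759)(12.47)(365) = 3455 J.
Q = ΔU + W = 3455 + 2303 = 5758 J.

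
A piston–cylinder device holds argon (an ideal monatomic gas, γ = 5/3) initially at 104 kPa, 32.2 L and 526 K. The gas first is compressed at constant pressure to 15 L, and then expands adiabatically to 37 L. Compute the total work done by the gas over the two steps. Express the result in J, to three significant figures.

W_total ≈ -731 J

Step 1 (isobaric): W = PΔV = (104 kPa)(15 − 32.2 L) = -1789 J.
After step 1: P = 104 kPa, V = 15 L, T = 245 K.
Step 2 (adiabatic): W = (P₁V₁ − P₂V₂)/(γ−1) = (1560 − 854.5)/0.667 = 1058 J.
W_total = -1789 + 1058 = -730.6 J.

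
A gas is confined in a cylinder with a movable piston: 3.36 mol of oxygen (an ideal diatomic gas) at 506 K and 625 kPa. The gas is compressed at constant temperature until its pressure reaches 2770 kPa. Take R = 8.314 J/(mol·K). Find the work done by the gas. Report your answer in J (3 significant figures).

Isothermal process: W = nRT ln(V₂/V₁) = nRT ln(P₁/P₂).
W = (3.36)(8.314)(506) × ln(625/2770)
  = 14135 × ln(0.2256) = 14135 × -1.489
W_by_gas = -21045 J.

W ≈ -21000 J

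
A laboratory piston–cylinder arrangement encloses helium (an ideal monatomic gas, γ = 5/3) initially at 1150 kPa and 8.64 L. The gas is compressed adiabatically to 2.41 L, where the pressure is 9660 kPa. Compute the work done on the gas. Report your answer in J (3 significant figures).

Adiabatic: W = (P₁V₁ − P₂V₂)/(γ − 1) with γ = 5/3.
P₁V₁ = 9936 J, P₂V₂ = 23281 J.
W = (9936 − 23281) / 0.6667 = -20017 J.
Work on gas = −W_by = 20017 J.

W ≈ 20000 J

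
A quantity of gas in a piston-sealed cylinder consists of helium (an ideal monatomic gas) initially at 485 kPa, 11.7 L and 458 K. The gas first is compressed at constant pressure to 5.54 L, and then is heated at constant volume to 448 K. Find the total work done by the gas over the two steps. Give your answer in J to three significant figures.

Step 1 (isobaric): W = PΔV = (485 kPa)(5.54 − 11.7 L) = -2988 J.
Step 2 (isochoric): W = 0 (constant volume).
W_total = -2988 + 0 = -2988 J.

W_total ≈ -2990 J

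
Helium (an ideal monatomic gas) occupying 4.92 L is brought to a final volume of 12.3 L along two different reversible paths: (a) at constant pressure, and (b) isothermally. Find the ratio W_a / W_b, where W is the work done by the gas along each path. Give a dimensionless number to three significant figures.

Path (a) isobaric: W = P₁(V₂ − V₁) → W_a/(P₁V₁) = 1.5.
Path (b) isothermal: W = P₁V₁ ln(V₂/V₁) → W_b/(P₁V₁) = 0.9163.
W_a / W_b = 1.5 / 0.9163 = 1.637.

W_a / W_b ≈ 1.64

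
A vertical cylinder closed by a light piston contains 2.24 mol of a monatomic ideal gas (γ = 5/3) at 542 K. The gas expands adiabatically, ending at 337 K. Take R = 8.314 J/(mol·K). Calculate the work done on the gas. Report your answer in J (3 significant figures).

W ≈ -5730 J

Adiabatic ⇒ Q = 0, so W_by = −ΔU = nCᵥ(T₁ − T₂).
Cᵥ = 3R/2 = 12.47 J/(mol·K).
W = (2.24)(12.47)(542 − 337) = 5727 J.
Work on gas = −W_by = -5727 J.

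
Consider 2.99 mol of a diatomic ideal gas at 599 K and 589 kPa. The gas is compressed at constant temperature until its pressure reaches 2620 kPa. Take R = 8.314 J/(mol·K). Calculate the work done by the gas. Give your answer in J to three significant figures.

W ≈ -22200 J

Isothermal process: W = nRT ln(V₂/V₁) = nRT ln(P₁/P₂).
W = (2.99)(8.314)(599) × ln(589/2620)
  = 14890 × ln(0.2248) = 14890 × -1.493
W_by_gas = -22224 J.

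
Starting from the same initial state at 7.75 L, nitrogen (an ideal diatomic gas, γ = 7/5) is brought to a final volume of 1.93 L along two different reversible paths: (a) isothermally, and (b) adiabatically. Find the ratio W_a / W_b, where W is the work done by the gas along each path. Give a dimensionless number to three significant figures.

W_a / W_b ≈ 0.748

Path (a) isothermal: W = P₁V₁ ln(V₂/V₁) → W_a/(P₁V₁) = -1.39.
Path (b) adiabatic: W = P₁V₁(1 − (V₁/V₂)^(γ−1))/(γ−1) → W_b/(P₁V₁) = -1.86.
W_a / W_b = -1.39 / -1.86 = 0.7476.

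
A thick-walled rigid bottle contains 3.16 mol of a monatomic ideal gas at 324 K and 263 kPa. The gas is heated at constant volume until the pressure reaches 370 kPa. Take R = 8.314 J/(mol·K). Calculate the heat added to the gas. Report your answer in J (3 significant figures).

Constant volume ⇒ W = 0, so Q = ΔU = nCᵥΔT with Cᵥ = 3R/2 = 12.47 J/(mol·K).
At constant V, T₂/T₁ = P₂/P₁ ⇒ ΔT = T₁(P₂/P₁ − 1) = 324·(370/263 − 1) = 131.8 K.
ΔU = (3.16)(12.47)(131.8) = 5195 J.

Q ≈ 5190 J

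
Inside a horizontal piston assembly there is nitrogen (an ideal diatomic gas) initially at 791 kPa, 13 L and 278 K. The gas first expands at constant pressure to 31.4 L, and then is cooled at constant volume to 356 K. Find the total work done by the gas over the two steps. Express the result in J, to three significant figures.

Step 1 (isobaric): W = PΔV = (791 kPa)(31.4 − 13 L) = 14554 J.
Step 2 (isochoric): W = 0 (constant volume).
W_total = 14554 + 0 = 14554 J.

W_total ≈ 14600 J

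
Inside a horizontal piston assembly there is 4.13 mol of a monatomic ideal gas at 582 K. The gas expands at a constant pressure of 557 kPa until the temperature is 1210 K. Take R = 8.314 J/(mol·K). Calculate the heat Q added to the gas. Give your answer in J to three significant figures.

Isobaric: W = nRΔT = (4.13)(8.314)(628) = 21564 J.
ΔU = nCᵥΔT with Cᵥ = 3R/2: ΔU = (4.13)(12.47)(628) = 32345 J.
Q = ΔU + W = 32345 + 21564 = 53909 J.

Q ≈ 53900 J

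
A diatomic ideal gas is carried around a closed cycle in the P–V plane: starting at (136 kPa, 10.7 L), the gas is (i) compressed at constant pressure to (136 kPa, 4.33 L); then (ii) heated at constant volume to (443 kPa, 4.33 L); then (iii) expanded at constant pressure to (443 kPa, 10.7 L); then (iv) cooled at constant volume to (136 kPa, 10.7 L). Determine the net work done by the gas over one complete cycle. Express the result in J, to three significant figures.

W_net ≈ 1960 J

Constant-volume legs do no work.
W(i) = (136)(4.33 − 10.7) = -866.3 J; W(iii) = (443)(10.7 − 4.33) = 2822 J.
W_net = -866.3 + 2822 = 1956 J (the clockwise enclosed area).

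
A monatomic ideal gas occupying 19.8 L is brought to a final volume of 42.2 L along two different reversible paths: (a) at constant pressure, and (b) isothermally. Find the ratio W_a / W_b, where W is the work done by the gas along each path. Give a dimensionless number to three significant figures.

W_a / W_b ≈ 1.49

Path (a) isobaric: W = P₁(V₂ − V₁) → W_a/(P₁V₁) = 1.131.
Path (b) isothermal: W = P₁V₁ ln(V₂/V₁) → W_b/(P₁V₁) = 0.7567.
W_a / W_b = 1.131 / 0.7567 = 1.495.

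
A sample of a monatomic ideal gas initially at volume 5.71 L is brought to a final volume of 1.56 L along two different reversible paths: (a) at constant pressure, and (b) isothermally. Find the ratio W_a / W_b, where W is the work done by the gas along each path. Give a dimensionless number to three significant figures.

Path (a) isobaric: W = P₁(V₂ − V₁) → W_a/(P₁V₁) = -0.7268.
Path (b) isothermal: W = P₁V₁ ln(V₂/V₁) → W_b/(P₁V₁) = -1.298.
W_a / W_b = -0.7268 / -1.298 = 0.5601.

W_a / W_b ≈ 0.560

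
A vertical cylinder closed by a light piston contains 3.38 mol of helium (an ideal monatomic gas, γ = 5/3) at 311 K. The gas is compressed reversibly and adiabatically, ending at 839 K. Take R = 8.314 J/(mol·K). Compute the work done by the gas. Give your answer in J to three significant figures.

W ≈ -22300 J

Adiabatic ⇒ Q = 0, so W_by = −ΔU = nCᵥ(T₁ − T₂).
Cᵥ = 3R/2 = 12.47 J/(mol·K).
W = (3.38)(12.47)(311 − 839) = -22256 J.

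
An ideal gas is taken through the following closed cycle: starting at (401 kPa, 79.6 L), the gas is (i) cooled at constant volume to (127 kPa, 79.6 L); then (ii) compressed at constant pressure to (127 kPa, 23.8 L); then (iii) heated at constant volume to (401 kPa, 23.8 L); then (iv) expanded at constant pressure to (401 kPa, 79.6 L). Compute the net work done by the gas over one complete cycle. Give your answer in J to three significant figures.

Constant-volume legs do no work.
W(ii) = (127)(23.8 − 79.6) = -7087 J; W(iv) = (401)(79.6 − 23.8) = 22376 J.
W_net = -7087 + 22376 = 15289 J (the clockwise enclosed area).

W_net ≈ 15300 J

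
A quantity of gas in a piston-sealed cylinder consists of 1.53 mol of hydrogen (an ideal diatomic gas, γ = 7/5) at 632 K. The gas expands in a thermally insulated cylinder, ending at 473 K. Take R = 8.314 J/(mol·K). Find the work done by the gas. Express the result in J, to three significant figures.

Adiabatic ⇒ Q = 0, so W_by = −ΔU = nCᵥ(T₁ − T₂).
Cᵥ = 5R/2 = 20.79 J/(mol·K).
W = (1.53)(20.79)(632 − 473) = 5056 J.

W ≈ 5060 J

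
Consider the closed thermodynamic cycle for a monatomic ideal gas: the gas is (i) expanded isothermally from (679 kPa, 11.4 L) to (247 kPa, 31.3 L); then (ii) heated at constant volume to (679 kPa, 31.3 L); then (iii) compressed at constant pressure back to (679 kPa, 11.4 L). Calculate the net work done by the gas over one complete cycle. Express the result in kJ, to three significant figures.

W_net ≈ -5.69 kJ

Leg (i): W = PᵢVᵢ ln(V_f/Vᵢ) = (7741) ln(31.3/11.4) = 7818 J.
Leg (ii): W = 0.
Leg (iii): W = PΔV = (679)(11.4 − 31.3) = -13512 J.
W_net = 7818 − 13512 = -5694 J.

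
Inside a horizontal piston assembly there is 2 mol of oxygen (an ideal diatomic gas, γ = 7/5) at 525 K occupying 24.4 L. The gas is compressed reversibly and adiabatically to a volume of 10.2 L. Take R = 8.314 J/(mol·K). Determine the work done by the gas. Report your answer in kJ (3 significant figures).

W ≈ -9.11 kJ

Adiabatic: TV^(γ−1) = const with γ = 7/5.
T₂ = T₁ (V₁/V₂)^(γ−1) = 525 × (24.4/10.2)^0.4 = 525 × 1.417 = 744.2 K.
W_by = nCᵥ(T₁ − T₂) = (2)(20.79)(525 − 744.2) = -9111 J.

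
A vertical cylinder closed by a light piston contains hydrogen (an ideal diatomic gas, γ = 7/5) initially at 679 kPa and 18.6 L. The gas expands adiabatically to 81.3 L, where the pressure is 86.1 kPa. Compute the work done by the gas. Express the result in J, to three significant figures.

W ≈ 14100 J

Adiabatic: W = (P₁V₁ − P₂V₂)/(γ − 1) with γ = 7/5.
P₁V₁ = 12629 J, P₂V₂ = 7000 J.
W = (12629 − 7000) / 0.4 = 14074 J.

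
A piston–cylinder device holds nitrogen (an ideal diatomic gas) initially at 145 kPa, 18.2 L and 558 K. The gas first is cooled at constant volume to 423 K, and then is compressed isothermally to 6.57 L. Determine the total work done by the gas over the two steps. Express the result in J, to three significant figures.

W_total ≈ -2040 J

Step 1 (isochoric): W = 0 (constant volume).
After step 1: P = 109.9 kPa (V unchanged).
Step 2 (isothermal): W = P₁V₁ ln(V₂/V₁) = (2001) ln(6.57/18.2) = -2038 J.
W_total = 0 − 2038 = -2038 J.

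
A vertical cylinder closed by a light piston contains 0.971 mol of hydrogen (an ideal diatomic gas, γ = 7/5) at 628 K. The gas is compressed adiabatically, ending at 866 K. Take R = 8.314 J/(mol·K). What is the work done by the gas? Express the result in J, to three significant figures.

W ≈ -4800 J

Adiabatic ⇒ Q = 0, so W_by = −ΔU = nCᵥ(T₁ − T₂).
Cᵥ = 5R/2 = 20.79 J/(mol·K).
W = (0.971)(20.79)(628 − 866) = -4803 J.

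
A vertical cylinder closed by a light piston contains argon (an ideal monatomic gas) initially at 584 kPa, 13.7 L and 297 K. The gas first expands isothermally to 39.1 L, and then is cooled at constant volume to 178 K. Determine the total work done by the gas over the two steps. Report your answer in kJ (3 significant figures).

W_total ≈ 8.39 kJ

Step 1 (isothermal): W = P₁V₁ ln(V₂/V₁) = (8001) ln(39.1/13.7) = 8391 J.
Step 2 (isochoric): W = 0 (constant volume).
W_total = 8391 + 0 = 8391 J.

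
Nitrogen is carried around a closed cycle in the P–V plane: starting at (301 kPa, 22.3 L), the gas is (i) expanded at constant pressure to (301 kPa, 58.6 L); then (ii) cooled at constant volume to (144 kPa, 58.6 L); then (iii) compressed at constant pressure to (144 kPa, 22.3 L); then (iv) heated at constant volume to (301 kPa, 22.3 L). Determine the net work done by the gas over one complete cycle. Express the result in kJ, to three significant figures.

W_net ≈ 5.70 kJ

Constant-volume legs do no work.
W(i) = (301)(58.6 − 22.3) = 10926 J; W(iii) = (144)(22.3 − 58.6) = -5227 J.
W_net = 10926 − 5227 = 5699 J (the clockwise enclosed area).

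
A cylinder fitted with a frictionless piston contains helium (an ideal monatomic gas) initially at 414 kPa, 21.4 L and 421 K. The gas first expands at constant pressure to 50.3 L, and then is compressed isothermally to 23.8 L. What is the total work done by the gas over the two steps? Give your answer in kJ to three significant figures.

Step 1 (isobaric): W = PΔV = (414 kPa)(50.3 − 21.4 L) = 11965 J.
After step 1: P = 414 kPa, V = 50.3 L, T = 989.5 K.
Step 2 (isothermal): W = P₁V₁ ln(V₂/V₁) = (20824) ln(23.8/50.3) = -15583 J.
W_total = 11965 − 15583 = -3619 J.

W_total ≈ -3.62 kJ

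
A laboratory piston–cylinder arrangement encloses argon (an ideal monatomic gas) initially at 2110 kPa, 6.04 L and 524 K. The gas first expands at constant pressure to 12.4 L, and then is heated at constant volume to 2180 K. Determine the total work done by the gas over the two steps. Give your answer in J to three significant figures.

Step 1 (isobaric): W = PΔV = (2110 kPa)(12.4 − 6.04 L) = 13420 J.
Step 2 (isochoric): W = 0 (constant volume).
W_total = 13420 + 0 = 13420 J.

W_total ≈ 13400 J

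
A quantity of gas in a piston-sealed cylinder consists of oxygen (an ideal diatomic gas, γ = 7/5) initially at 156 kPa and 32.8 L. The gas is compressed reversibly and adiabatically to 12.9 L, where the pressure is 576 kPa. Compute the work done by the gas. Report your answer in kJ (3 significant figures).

W ≈ -5.78 kJ

Adiabatic: W = (P₁V₁ − P₂V₂)/(γ − 1) with γ = 7/5.
P₁V₁ = 5117 J, P₂V₂ = 7430 J.
W = (5117 − 7430) / 0.4 = -5784 J.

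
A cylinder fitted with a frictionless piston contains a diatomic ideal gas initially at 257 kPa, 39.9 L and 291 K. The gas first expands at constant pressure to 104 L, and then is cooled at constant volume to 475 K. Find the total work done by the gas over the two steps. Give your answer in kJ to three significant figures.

Step 1 (isobaric): W = PΔV = (257 kPa)(104 − 39.9 L) = 16474 J.
Step 2 (isochoric): W = 0 (constant volume).
W_total = 16474 + 0 = 16474 J.

W_total ≈ 16.5 kJ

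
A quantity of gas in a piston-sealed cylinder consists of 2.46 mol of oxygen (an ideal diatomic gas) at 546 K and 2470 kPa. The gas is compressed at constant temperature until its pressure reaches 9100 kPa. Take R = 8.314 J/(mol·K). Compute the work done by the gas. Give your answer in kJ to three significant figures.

W ≈ -14.6 kJ

Isothermal process: W = nRT ln(V₂/V₁) = nRT ln(P₁/P₂).
W = (2.46)(8.314)(546) × ln(2470/9100)
  = 11167 × ln(0.2714) = 11167 × -1.304
W_by_gas = -14562 J.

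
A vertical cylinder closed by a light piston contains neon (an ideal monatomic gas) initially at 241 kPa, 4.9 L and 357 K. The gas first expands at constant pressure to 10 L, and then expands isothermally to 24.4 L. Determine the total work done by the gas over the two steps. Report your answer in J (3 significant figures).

W_total ≈ 3380 J

Step 1 (isobaric): W = PΔV = (241 kPa)(10 − 4.9 L) = 1229 J.
After step 1: P = 241 kPa, V = 10 L, T = 728.6 K.
Step 2 (isothermal): W = P₁V₁ ln(V₂/V₁) = (2410) ln(24.4/10) = 2150 J.
W_total = 1229 + 2150 = 3379 J.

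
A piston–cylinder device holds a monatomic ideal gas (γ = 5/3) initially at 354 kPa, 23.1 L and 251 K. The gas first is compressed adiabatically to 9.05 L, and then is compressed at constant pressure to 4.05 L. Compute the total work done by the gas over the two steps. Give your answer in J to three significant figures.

W_total ≈ -19100 J

Step 1 (adiabatic): W = (P₁V₁ − P₂V₂)/(γ−1) = (8177 − 15273)/0.667 = -10643 J.
After step 1: P = 1688 kPa, V = 9.05 L, T = 468.8 K.
Step 2 (isobaric): W = PΔV = (1688 kPa)(4.05 − 9.05 L) = -8438 J.
W_total = -10643 − 8438 = -19082 J.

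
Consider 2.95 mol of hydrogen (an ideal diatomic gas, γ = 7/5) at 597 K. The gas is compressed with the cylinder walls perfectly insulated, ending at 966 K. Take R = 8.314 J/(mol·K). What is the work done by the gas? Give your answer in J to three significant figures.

Adiabatic ⇒ Q = 0, so W_by = −ΔU = nCᵥ(T₁ − T₂).
Cᵥ = 5R/2 = 20.79 J/(mol·K).
W = (2.95)(20.79)(597 − 966) = -22626 J.

W ≈ -22600 J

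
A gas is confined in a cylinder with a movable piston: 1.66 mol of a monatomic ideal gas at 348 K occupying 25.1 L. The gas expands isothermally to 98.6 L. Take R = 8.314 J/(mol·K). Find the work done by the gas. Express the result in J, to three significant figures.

Isothermal: W = nRT ln(V₂/V₁).
W = (1.66)(8.314)(348) × ln(98.6/25.1)
  = 4803 × 1.368
W_by_gas = 6571 J.

W ≈ 6570 J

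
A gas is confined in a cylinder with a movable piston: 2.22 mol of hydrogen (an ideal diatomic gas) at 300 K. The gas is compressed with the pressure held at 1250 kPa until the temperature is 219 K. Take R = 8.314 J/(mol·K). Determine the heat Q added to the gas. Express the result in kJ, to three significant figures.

Isobaric: W = nRΔT = (2.22)(8.314)(-81) = -1495 J.
ΔU = nCᵥΔT with Cᵥ = 5R/2: ΔU = (2.22)(20.79)(-81) = -3738 J.
Q = ΔU + W = -3738 − 1495 = -5233 J.

Q ≈ -5.23 kJ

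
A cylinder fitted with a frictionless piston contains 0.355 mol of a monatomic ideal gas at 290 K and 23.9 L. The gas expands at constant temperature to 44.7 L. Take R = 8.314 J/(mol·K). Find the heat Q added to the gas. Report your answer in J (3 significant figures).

Q ≈ 536 J

Isothermal ⇒ ΔU = 0, so Q = W = nRT ln(V₂/V₁).
Q = (0.355)(8.314)(290) ln(44.7/23.9) = 855.9 × 0.6261 = 535.9 J.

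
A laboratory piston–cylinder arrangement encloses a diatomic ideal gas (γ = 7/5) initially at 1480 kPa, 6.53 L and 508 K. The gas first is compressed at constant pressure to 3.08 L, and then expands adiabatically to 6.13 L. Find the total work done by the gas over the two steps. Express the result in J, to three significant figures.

Step 1 (isobaric): W = PΔV = (1480 kPa)(3.08 − 6.53 L) = -5106 J.
After step 1: P = 1480 kPa, V = 3.08 L, T = 239.6 K.
Step 2 (adiabatic): W = (P₁V₁ − P₂V₂)/(γ−1) = (4558 − 3461)/0.4 = 2743 J.
W_total = -5106 + 2743 = -2363 J.

W_total ≈ -2360 J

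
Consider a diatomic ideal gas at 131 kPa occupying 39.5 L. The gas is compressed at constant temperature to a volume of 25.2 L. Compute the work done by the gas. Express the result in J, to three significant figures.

W ≈ -2330 J

Isothermal: W = nRT ln(V₂/V₁) = P₁V₁ ln(V₂/V₁).
P₁V₁ = (131 kPa)(39.5 L) = 5174 J.
W = 5174 × ln(25.2/39.5) = 5174 × -0.4495
W_by_gas = -2326 J.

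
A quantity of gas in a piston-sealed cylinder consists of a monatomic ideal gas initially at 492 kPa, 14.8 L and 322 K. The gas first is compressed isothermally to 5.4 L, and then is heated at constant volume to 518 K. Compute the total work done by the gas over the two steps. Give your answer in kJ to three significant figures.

W_total ≈ -7.34 kJ

Step 1 (isothermal): W = P₁V₁ ln(V₂/V₁) = (7282) ln(5.4/14.8) = -7342 J.
Step 2 (isochoric): W = 0 (constant volume).
W_total = -7342 + 0 = -7342 J.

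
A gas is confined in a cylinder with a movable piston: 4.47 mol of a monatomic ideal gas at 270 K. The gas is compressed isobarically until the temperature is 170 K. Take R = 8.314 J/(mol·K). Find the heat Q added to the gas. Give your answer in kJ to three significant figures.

Isobaric: W = nRΔT = (4.47)(8.314)(-100) = -3716 J.
ΔU = nCᵥΔT with Cᵥ = 3R/2: ΔU = (4.47)(12.47)(-100) = -5575 J.
Q = ΔU + W = -5575 − 3716 = -9291 J.

Q ≈ -9.29 kJ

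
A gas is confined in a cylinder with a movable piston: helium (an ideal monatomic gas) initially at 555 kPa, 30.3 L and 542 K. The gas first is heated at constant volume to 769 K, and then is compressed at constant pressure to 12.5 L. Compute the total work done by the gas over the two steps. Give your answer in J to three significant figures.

W_total ≈ -14000 J

Step 1 (isochoric): W = 0 (constant volume).
After step 1: P = 787.4 kPa (V unchanged).
Step 2 (isobaric): W = PΔV = (787.4 kPa)(12.5 − 30.3 L) = -14017 J.
W_total = 0 − 14017 = -14017 J.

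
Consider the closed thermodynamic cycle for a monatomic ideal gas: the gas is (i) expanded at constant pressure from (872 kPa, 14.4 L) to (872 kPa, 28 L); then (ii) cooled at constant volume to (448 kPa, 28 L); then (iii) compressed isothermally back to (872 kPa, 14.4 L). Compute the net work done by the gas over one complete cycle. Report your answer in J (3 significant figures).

W_net ≈ 3520 J

Leg (i): W = PΔV = (872)(28 − 14.4) = 11859 J.
Leg (ii): W = 0.
Leg (iii): W = PᵢVᵢ ln(V_f/Vᵢ) = (12544) ln(14.4/28) = -8341 J.
W_net = 11859 − 8341 = 3518 J.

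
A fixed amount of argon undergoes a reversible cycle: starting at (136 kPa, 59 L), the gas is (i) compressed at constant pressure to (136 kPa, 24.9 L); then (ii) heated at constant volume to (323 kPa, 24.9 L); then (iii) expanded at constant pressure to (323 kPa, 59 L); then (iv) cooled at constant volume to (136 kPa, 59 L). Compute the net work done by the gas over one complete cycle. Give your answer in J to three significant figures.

W_net ≈ 6380 J

Constant-volume legs do no work.
W(i) = (136)(24.9 − 59) = -4638 J; W(iii) = (323)(59 − 24.9) = 11014 J.
W_net = -4638 + 11014 = 6377 J (the clockwise enclosed area).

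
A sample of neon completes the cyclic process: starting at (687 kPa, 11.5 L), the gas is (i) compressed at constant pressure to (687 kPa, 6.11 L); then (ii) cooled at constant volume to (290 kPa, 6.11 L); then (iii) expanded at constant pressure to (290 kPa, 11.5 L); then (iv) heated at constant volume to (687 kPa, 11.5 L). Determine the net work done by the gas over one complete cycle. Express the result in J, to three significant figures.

W_net ≈ -2140 J

Constant-volume legs do no work.
W(i) = (687)(6.11 − 11.5) = -3703 J; W(iii) = (290)(11.5 − 6.11) = 1563 J.
W_net = -3703 + 1563 = -2140 J (the counter-clockwise enclosed area).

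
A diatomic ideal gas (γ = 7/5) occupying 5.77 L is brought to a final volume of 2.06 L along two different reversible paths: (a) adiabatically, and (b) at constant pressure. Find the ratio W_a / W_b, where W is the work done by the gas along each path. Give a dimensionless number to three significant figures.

Path (a) adiabatic: W = P₁V₁(1 − (V₁/V₂)^(γ−1))/(γ−1) → W_a/(P₁V₁) = -1.275.
Path (b) isobaric: W = P₁(V₂ − V₁) → W_b/(P₁V₁) = -0.643.
W_a / W_b = -1.275 / -0.643 = 1.982.

W_a / W_b ≈ 1.98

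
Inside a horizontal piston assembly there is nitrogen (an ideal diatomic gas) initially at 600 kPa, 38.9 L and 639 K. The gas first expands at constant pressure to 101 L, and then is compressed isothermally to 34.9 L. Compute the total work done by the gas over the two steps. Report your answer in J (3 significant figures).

Step 1 (isobaric): W = PΔV = (600 kPa)(101 − 38.9 L) = 37260 J.
After step 1: P = 600 kPa, V = 101 L, T = 1659 K.
Step 2 (isothermal): W = P₁V₁ ln(V₂/V₁) = (60600) ln(34.9/101) = -64396 J.
W_total = 37260 − 64396 = -27136 J.

W_total ≈ -27100 J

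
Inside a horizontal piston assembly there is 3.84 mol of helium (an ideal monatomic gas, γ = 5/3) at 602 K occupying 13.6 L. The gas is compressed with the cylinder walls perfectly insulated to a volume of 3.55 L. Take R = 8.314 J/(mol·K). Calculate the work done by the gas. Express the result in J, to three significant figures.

W ≈ -41800 J

Adiabatic: TV^(γ−1) = const with γ = 5/3.
T₂ = T₁ (V₁/V₂)^(γ−1) = 602 × (13.6/3.55)^0.667 = 602 × 2.448 = 1474 K.
W_by = nCᵥ(T₁ − T₂) = (3.84)(12.47)(602 − 1474) = -41754 J.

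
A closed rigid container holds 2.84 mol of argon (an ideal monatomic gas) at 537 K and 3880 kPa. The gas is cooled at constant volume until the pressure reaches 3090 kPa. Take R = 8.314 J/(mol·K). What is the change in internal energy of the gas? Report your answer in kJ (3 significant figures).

ΔU ≈ -3.87 kJ

Constant volume ⇒ W = 0, so Q = ΔU = nCᵥΔT with Cᵥ = 3R/2 = 12.47 J/(mol·K).
At constant V, T₂/T₁ = P₂/P₁ ⇒ ΔT = T₁(P₂/P₁ − 1) = 537·(3090/3880 − 1) = -109.3 K.
ΔU = (2.84)(12.47)(-109.3) = -3872 J.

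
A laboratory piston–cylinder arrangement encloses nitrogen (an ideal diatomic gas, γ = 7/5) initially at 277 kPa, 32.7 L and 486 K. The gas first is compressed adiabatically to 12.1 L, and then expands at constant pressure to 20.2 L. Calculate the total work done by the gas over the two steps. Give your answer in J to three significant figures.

Step 1 (adiabatic): W = (P₁V₁ − P₂V₂)/(γ−1) = (9058 − 13481)/0.4 = -11059 J.
After step 1: P = 1114 kPa, V = 12.1 L, T = 723.3 K.
Step 2 (isobaric): W = PΔV = (1114 kPa)(20.2 − 12.1 L) = 9025 J.
W_total = -11059 + 9025 = -2034 J.

W_total ≈ -2030 J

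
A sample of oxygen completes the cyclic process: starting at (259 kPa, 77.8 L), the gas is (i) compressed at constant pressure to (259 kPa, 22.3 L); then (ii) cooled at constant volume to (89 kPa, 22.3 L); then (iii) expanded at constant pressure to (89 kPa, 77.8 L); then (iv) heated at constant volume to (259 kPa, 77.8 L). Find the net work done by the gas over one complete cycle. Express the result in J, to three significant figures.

W_net ≈ -9440 J

Constant-volume legs do no work.
W(i) = (259)(22.3 − 77.8) = -14374 J; W(iii) = (89)(77.8 − 22.3) = 4940 J.
W_net = -14374 + 4940 = -9435 J (the counter-clockwise enclosed area).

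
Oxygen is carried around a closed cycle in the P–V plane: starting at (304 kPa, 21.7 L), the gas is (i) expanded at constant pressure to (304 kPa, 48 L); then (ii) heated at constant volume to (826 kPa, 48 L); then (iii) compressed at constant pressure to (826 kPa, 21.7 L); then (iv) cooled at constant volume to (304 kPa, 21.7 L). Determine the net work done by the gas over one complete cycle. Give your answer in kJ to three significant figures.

Constant-volume legs do no work.
W(i) = (304)(48 − 21.7) = 7995 J; W(iii) = (826)(21.7 − 48) = -21724 J.
W_net = 7995 − 21724 = -13729 J (the counter-clockwise enclosed area).

W_net ≈ -13.7 kJ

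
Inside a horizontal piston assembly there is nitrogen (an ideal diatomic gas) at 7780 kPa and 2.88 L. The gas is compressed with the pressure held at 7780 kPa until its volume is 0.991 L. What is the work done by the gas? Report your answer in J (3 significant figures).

W ≈ -14700 J

Isobaric: W = P ΔV.
W = (7780 kPa)(0.991 − 2.88 L) = (7780)(-1.889) = -14696 J.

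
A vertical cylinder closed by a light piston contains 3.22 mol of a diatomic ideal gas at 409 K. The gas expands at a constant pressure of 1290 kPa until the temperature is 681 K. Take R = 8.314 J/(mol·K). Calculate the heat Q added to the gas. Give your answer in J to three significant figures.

Isobaric: W = nRΔT = (3.22)(8.314)(272) = 7282 J.
ΔU = nCᵥΔT with Cᵥ = 5R/2: ΔU = (3.22)(20.79)(272) = 18204 J.
Q = ΔU + W = 18204 + 7282 = 25486 J.

Q ≈ 25500 J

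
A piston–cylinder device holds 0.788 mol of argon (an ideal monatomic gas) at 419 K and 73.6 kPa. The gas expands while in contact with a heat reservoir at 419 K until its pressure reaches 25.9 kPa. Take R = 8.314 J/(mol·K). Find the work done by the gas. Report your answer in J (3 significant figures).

W ≈ 2870 J

Isothermal process: W = nRT ln(V₂/V₁) = nRT ln(P₁/P₂).
W = (0.788)(8.314)(419) × ln(73.6/25.9)
  = 2745 × ln(2.842) = 2745 × 1.044
W_by_gas = 2867 J.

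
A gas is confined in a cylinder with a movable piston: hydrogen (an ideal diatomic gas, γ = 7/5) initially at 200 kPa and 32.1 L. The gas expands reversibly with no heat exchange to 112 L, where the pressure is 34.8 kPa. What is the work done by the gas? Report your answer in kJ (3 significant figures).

W ≈ 6.31 kJ

Adiabatic: W = (P₁V₁ − P₂V₂)/(γ − 1) with γ = 7/5.
P₁V₁ = 6420 J, P₂V₂ = 3898 J.
W = (6420 − 3898) / 0.4 = 6306 J.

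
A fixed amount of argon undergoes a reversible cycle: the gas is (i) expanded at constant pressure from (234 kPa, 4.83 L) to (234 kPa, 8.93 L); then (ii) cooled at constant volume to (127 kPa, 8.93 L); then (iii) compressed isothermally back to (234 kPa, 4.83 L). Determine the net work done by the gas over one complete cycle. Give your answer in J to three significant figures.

Leg (i): W = PΔV = (234)(8.93 − 4.83) = 959.4 J.
Leg (ii): W = 0.
Leg (iii): W = PᵢVᵢ ln(V_f/Vᵢ) = (1134) ln(4.83/8.93) = -697 J.
W_net = 959.4 − 697 = 262.4 J.

W_net ≈ 262 J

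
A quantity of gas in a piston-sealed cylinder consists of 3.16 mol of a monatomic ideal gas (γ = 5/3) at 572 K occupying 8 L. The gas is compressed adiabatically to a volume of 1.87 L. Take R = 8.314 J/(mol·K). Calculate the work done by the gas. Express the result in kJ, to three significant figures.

Adiabatic: TV^(γ−1) = const with γ = 5/3.
T₂ = T₁ (V₁/V₂)^(γ−1) = 572 × (8/1.87)^0.667 = 572 × 2.635 = 1507 K.
W_by = nCᵥ(T₁ − T₂) = (3.16)(12.47)(572 − 1507) = -36863 J.

W ≈ -36.9 kJ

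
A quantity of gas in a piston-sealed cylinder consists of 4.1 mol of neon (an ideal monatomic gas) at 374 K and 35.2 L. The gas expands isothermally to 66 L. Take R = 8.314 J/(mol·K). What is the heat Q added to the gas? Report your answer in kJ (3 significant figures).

Q ≈ 8.01 kJ

Isothermal ⇒ ΔU = 0, so Q = W = nRT ln(V₂/V₁).
Q = (4.1)(8.314)(374) ln(66/35.2) = 12749 × 0.6286 = 8014 J.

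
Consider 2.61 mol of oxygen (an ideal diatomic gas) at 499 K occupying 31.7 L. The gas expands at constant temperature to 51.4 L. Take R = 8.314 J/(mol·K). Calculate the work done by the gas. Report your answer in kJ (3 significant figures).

Isothermal: W = nRT ln(V₂/V₁).
W = (2.61)(8.314)(499) × ln(51.4/31.7)
  = 10828 × 0.4833
W_by_gas = 5233 J.

W ≈ 5.23 kJ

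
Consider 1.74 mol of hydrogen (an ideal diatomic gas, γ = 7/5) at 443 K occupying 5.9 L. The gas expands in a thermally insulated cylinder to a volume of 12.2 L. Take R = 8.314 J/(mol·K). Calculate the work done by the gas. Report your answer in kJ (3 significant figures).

W ≈ 4.04 kJ

Adiabatic: TV^(γ−1) = const with γ = 7/5.
T₂ = T₁ (V₁/V₂)^(γ−1) = 443 × (5.9/12.2)^0.4 = 443 × 0.7478 = 331.3 K.
W_by = nCᵥ(T₁ − T₂) = (1.74)(20.79)(443 − 331.3) = 4040 J.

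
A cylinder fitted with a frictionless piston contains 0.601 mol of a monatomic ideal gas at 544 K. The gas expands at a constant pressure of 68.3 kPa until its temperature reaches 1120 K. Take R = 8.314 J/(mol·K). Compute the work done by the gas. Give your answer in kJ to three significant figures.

W ≈ 2.88 kJ

Isobaric: W = P ΔV = nR ΔT.
W = (0.601)(8.314)(1120 − 544) = 2878 J.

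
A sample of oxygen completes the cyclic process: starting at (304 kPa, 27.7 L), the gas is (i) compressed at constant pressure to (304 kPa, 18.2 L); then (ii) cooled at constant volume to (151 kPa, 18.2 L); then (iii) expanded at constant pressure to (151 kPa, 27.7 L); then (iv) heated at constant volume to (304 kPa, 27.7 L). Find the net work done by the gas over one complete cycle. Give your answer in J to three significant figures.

W_net ≈ -1450 J

Constant-volume legs do no work.
W(i) = (304)(18.2 − 27.7) = -2888 J; W(iii) = (151)(27.7 − 18.2) = 1434 J.
W_net = -2888 + 1434 = -1454 J (the counter-clockwise enclosed area).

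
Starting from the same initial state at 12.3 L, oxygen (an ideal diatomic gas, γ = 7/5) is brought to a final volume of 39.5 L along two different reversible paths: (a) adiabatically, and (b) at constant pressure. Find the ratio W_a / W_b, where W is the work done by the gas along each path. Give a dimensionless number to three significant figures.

W_a / W_b ≈ 0.422

Path (a) adiabatic: W = P₁V₁(1 − (V₁/V₂)^(γ−1))/(γ−1) → W_a/(P₁V₁) = 0.9323.
Path (b) isobaric: W = P₁(V₂ − V₁) → W_b/(P₁V₁) = 2.211.
W_a / W_b = 0.9323 / 2.211 = 0.4216.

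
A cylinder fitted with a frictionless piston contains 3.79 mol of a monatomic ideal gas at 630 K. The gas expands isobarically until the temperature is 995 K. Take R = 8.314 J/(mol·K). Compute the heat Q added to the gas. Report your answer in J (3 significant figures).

Isobaric: W = nRΔT = (3.79)(8.314)(365) = 11501 J.
ΔU = nCᵥΔT with Cᵥ = 3R/2: ΔU = (3.79)(12.47)(365) = 17252 J.
Q = ΔU + W = 17252 + 11501 = 28753 J.

Q ≈ 28800 J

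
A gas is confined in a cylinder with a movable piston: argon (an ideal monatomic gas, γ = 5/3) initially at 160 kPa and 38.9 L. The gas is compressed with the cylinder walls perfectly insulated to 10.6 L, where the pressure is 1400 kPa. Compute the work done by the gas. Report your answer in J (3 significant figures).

Adiabatic: W = (P₁V₁ − P₂V₂)/(γ − 1) with γ = 5/3.
P₁V₁ = 6224 J, P₂V₂ = 14840 J.
W = (6224 − 14840) / 0.6667 = -12924 J.

W ≈ -12900 J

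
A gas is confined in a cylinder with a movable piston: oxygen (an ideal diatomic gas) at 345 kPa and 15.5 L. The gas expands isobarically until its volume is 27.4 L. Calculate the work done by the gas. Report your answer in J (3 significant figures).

Isobaric: W = P ΔV.
W = (345 kPa)(27.4 − 15.5 L) = (345)(11.9) = 4105 J.

W ≈ 4110 J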